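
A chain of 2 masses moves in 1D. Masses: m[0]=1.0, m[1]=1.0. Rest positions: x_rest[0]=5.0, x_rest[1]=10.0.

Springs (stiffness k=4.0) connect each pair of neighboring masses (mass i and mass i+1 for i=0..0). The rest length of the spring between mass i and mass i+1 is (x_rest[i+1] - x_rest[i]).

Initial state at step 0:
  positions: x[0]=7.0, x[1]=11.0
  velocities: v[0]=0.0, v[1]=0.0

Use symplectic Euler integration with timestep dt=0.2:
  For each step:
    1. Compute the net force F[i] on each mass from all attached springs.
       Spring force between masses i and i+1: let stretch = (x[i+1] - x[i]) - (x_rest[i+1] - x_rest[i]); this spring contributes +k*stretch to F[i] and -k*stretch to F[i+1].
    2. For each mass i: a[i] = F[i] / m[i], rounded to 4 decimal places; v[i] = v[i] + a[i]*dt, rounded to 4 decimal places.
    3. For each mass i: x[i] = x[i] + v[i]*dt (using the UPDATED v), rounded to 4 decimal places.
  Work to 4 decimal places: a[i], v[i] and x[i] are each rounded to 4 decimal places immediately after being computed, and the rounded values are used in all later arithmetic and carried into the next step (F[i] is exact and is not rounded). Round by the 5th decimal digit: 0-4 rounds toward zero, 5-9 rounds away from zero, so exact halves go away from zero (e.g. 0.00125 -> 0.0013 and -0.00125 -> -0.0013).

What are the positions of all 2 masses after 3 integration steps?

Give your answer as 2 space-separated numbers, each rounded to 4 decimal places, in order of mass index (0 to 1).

Answer: 6.2796 11.7204

Derivation:
Step 0: x=[7.0000 11.0000] v=[0.0000 0.0000]
Step 1: x=[6.8400 11.1600] v=[-0.8000 0.8000]
Step 2: x=[6.5712 11.4288] v=[-1.3440 1.3440]
Step 3: x=[6.2796 11.7204] v=[-1.4579 1.4579]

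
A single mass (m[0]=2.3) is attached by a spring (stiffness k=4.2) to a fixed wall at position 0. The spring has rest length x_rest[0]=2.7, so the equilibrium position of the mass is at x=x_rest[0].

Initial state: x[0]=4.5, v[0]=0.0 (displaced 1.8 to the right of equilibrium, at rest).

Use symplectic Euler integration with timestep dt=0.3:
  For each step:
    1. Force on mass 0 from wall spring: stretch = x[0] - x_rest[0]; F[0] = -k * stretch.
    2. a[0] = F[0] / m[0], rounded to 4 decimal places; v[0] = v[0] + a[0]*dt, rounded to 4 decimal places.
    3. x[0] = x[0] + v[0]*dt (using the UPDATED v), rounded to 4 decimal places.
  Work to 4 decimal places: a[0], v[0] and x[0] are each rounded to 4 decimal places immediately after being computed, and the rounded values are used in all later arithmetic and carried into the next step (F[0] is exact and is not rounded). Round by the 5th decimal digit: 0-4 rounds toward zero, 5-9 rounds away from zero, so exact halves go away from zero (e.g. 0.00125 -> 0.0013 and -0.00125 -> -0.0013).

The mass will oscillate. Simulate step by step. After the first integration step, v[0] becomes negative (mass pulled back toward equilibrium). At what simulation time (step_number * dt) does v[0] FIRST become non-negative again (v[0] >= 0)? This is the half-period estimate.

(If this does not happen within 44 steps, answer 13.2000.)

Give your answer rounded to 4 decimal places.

Step 0: x=[4.5000] v=[0.0000]
Step 1: x=[4.2042] v=[-0.9861]
Step 2: x=[3.6612] v=[-1.8101]
Step 3: x=[2.9602] v=[-2.3367]
Step 4: x=[2.2164] v=[-2.4792]
Step 5: x=[1.5521] v=[-2.2143]
Step 6: x=[1.0765] v=[-1.5854]
Step 7: x=[0.8677] v=[-0.6960]
Step 8: x=[0.9600] v=[0.3078]
First v>=0 after going negative at step 8, time=2.4000

Answer: 2.4000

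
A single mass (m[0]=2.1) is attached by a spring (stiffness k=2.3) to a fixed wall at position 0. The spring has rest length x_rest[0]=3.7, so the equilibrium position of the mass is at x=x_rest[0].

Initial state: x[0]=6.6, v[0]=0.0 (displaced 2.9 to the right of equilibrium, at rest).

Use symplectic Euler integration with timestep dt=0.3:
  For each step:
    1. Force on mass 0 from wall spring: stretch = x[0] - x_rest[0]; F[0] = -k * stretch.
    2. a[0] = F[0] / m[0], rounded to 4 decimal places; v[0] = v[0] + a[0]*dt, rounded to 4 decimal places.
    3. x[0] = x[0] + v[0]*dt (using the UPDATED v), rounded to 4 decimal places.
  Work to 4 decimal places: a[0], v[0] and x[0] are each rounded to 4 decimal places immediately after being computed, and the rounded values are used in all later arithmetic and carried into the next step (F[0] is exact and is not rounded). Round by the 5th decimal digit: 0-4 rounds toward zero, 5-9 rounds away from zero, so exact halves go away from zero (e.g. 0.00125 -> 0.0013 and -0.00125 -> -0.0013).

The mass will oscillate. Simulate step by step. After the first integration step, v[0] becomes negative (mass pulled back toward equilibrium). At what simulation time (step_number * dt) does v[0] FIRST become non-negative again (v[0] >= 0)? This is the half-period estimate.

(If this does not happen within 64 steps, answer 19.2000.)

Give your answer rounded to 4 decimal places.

Answer: 3.0000

Derivation:
Step 0: x=[6.6000] v=[0.0000]
Step 1: x=[6.3141] v=[-0.9529]
Step 2: x=[5.7706] v=[-1.8118]
Step 3: x=[5.0230] v=[-2.4921]
Step 4: x=[4.1450] v=[-2.9268]
Step 5: x=[3.2231] v=[-3.0730]
Step 6: x=[2.3482] v=[-2.9163]
Step 7: x=[1.6065] v=[-2.4722]
Step 8: x=[1.0712] v=[-1.7843]
Step 9: x=[0.7951] v=[-0.9205]
Step 10: x=[0.8053] v=[0.0340]
First v>=0 after going negative at step 10, time=3.0000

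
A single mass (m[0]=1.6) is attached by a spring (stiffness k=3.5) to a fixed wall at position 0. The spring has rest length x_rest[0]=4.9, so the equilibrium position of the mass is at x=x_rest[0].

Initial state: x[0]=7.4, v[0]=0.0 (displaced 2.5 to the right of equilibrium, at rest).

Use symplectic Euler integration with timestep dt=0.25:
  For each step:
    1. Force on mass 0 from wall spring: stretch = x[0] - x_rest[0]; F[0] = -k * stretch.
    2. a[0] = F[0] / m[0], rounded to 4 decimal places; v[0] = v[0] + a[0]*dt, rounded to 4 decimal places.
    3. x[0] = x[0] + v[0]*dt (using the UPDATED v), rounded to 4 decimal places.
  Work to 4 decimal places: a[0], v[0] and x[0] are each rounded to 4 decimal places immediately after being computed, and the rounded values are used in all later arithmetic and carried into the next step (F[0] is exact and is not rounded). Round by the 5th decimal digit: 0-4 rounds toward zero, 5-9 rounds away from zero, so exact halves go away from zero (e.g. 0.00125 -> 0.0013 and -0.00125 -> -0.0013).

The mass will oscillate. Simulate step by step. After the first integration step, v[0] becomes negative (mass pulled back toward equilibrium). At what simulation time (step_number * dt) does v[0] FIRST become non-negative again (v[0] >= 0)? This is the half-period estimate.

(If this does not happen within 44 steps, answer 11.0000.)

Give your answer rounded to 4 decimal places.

Step 0: x=[7.4000] v=[0.0000]
Step 1: x=[7.0582] v=[-1.3672]
Step 2: x=[6.4213] v=[-2.5475]
Step 3: x=[5.5764] v=[-3.3795]
Step 4: x=[4.6391] v=[-3.7494]
Step 5: x=[3.7374] v=[-3.6067]
Step 6: x=[2.9947] v=[-2.9709]
Step 7: x=[2.5125] v=[-1.9290]
Step 8: x=[2.3567] v=[-0.6233]
Step 9: x=[2.5486] v=[0.7676]
First v>=0 after going negative at step 9, time=2.2500

Answer: 2.2500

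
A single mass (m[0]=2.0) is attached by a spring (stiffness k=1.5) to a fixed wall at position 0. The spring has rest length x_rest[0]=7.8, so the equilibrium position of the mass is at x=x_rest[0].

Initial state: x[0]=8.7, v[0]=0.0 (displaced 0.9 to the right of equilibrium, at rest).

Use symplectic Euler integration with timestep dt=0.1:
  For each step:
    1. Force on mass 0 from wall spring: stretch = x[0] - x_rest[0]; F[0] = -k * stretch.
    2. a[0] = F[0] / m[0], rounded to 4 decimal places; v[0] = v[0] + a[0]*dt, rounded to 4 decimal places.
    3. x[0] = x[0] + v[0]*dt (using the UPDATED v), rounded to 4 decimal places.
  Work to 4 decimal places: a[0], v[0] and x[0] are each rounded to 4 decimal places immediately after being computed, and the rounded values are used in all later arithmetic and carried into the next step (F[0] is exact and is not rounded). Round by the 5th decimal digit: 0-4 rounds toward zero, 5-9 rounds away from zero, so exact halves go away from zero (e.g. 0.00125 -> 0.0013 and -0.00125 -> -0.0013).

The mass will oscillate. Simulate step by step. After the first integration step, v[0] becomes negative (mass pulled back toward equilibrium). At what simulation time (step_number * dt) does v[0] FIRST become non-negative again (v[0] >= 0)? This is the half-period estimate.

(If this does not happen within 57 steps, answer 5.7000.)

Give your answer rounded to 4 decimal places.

Answer: 3.7000

Derivation:
Step 0: x=[8.7000] v=[0.0000]
Step 1: x=[8.6933] v=[-0.0675]
Step 2: x=[8.6799] v=[-0.1345]
Step 3: x=[8.6599] v=[-0.2005]
Step 4: x=[8.6334] v=[-0.2650]
Step 5: x=[8.6007] v=[-0.3275]
Step 6: x=[8.5619] v=[-0.3876]
Step 7: x=[8.5174] v=[-0.4447]
Step 8: x=[8.4676] v=[-0.4985]
Step 9: x=[8.4127] v=[-0.5486]
Step 10: x=[8.3532] v=[-0.5946]
Step 11: x=[8.2896] v=[-0.6361]
Step 12: x=[8.2223] v=[-0.6728]
Step 13: x=[8.1519] v=[-0.7045]
Step 14: x=[8.0788] v=[-0.7309]
Step 15: x=[8.0036] v=[-0.7518]
Step 16: x=[7.9269] v=[-0.7671]
Step 17: x=[7.8492] v=[-0.7766]
Step 18: x=[7.7712] v=[-0.7803]
Step 19: x=[7.6934] v=[-0.7781]
Step 20: x=[7.6164] v=[-0.7701]
Step 21: x=[7.5408] v=[-0.7563]
Step 22: x=[7.4671] v=[-0.7369]
Step 23: x=[7.3959] v=[-0.7119]
Step 24: x=[7.3277] v=[-0.6816]
Step 25: x=[7.2631] v=[-0.6462]
Step 26: x=[7.2025] v=[-0.6059]
Step 27: x=[7.1464] v=[-0.5611]
Step 28: x=[7.0952] v=[-0.5121]
Step 29: x=[7.0493] v=[-0.4592]
Step 30: x=[7.0090] v=[-0.4029]
Step 31: x=[6.9746] v=[-0.3436]
Step 32: x=[6.9464] v=[-0.2817]
Step 33: x=[6.9246] v=[-0.2177]
Step 34: x=[6.9094] v=[-0.1520]
Step 35: x=[6.9009] v=[-0.0852]
Step 36: x=[6.8991] v=[-0.0178]
Step 37: x=[6.9041] v=[0.0498]
First v>=0 after going negative at step 37, time=3.7000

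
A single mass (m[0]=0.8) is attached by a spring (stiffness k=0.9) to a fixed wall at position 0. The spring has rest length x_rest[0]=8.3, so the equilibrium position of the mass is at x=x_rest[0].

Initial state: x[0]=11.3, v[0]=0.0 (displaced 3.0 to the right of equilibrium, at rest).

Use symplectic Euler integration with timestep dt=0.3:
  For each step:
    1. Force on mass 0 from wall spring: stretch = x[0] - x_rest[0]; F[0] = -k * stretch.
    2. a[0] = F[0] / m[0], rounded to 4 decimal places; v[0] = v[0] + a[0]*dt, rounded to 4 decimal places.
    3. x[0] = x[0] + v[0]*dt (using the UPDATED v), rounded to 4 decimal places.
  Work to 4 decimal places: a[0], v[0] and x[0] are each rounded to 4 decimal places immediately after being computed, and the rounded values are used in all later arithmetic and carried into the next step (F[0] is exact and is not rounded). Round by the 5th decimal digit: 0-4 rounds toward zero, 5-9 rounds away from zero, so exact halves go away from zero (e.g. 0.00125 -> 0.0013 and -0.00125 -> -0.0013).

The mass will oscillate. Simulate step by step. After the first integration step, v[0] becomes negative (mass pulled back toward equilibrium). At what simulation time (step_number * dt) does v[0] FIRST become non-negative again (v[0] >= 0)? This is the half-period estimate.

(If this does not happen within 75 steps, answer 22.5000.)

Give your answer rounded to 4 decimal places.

Answer: 3.0000

Derivation:
Step 0: x=[11.3000] v=[0.0000]
Step 1: x=[10.9963] v=[-1.0125]
Step 2: x=[10.4196] v=[-1.9225]
Step 3: x=[9.6282] v=[-2.6379]
Step 4: x=[8.7023] v=[-3.0862]
Step 5: x=[7.7357] v=[-3.2220]
Step 6: x=[6.8262] v=[-3.0316]
Step 7: x=[6.0659] v=[-2.5342]
Step 8: x=[5.5318] v=[-1.7802]
Step 9: x=[5.2780] v=[-0.8459]
Step 10: x=[5.3302] v=[0.1740]
First v>=0 after going negative at step 10, time=3.0000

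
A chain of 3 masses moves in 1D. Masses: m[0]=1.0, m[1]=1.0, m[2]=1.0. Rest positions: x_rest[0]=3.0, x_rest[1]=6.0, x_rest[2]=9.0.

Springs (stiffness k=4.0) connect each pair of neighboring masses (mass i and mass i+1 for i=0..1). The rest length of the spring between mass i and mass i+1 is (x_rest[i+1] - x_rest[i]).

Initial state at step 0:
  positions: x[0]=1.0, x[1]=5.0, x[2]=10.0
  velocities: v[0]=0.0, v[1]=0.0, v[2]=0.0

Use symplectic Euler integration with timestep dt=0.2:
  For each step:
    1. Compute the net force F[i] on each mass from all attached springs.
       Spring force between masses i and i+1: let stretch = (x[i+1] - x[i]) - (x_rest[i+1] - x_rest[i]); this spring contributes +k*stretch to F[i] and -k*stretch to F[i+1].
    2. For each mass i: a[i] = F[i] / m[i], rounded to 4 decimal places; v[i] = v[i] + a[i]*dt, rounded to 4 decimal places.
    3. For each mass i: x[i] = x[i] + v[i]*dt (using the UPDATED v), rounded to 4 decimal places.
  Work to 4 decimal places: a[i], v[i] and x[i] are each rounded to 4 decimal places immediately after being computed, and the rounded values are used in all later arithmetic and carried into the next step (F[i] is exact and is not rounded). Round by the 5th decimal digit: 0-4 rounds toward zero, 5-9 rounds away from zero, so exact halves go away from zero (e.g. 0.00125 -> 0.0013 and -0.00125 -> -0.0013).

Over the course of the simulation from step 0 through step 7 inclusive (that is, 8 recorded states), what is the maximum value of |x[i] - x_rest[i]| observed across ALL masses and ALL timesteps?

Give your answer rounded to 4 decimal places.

Answer: 2.0869

Derivation:
Step 0: x=[1.0000 5.0000 10.0000] v=[0.0000 0.0000 0.0000]
Step 1: x=[1.1600 5.1600 9.6800] v=[0.8000 0.8000 -1.6000]
Step 2: x=[1.4800 5.4032 9.1168] v=[1.6000 1.2160 -2.8160]
Step 3: x=[1.9477 5.6129 8.4394] v=[2.3386 1.0483 -3.3869]
Step 4: x=[2.5219 5.6884 7.7898] v=[2.8708 0.3773 -3.2481]
Step 5: x=[3.1227 5.5934 7.2840] v=[3.0040 -0.4748 -2.5292]
Step 6: x=[3.6388 5.3736 6.9877] v=[2.5806 -1.0989 -1.4817]
Step 7: x=[3.9525 5.1345 6.9131] v=[1.5684 -1.1955 -0.3730]
Max displacement = 2.0869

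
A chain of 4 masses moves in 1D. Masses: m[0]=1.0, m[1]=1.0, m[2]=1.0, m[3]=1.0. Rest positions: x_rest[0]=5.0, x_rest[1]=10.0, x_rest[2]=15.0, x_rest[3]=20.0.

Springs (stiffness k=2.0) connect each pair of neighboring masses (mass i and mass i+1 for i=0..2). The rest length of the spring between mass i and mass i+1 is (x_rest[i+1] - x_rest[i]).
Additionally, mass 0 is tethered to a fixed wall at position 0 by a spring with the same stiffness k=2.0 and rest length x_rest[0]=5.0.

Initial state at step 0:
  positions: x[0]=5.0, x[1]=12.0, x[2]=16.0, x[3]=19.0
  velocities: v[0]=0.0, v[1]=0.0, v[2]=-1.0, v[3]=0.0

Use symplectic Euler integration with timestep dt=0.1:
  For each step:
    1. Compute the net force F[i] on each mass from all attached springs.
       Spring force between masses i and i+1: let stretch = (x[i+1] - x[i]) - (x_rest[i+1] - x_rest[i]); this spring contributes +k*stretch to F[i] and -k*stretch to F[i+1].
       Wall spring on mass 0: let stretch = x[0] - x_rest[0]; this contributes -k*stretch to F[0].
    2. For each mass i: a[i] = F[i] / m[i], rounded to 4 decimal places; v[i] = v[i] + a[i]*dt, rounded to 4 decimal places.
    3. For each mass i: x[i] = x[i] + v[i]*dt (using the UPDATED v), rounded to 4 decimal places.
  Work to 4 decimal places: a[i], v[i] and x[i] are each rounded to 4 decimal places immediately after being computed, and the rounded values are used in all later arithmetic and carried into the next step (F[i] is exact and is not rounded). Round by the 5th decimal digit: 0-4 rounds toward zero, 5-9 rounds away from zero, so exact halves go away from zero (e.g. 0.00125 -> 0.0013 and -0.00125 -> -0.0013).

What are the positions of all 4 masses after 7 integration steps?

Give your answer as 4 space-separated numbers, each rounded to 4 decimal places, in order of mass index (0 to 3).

Answer: 5.7964 10.5476 14.9888 19.8778

Derivation:
Step 0: x=[5.0000 12.0000 16.0000 19.0000] v=[0.0000 0.0000 -1.0000 0.0000]
Step 1: x=[5.0400 11.9400 15.8800 19.0400] v=[0.4000 -0.6000 -1.2000 0.4000]
Step 2: x=[5.1172 11.8208 15.7444 19.1168] v=[0.7720 -1.1920 -1.3560 0.7680]
Step 3: x=[5.2261 11.6460 15.5978 19.2262] v=[1.0893 -1.7480 -1.4662 1.0935]
Step 4: x=[5.3589 11.4218 15.4447 19.3630] v=[1.3281 -2.2416 -1.5309 1.3678]
Step 5: x=[5.5058 11.1568 15.2895 19.5214] v=[1.4689 -2.6496 -1.5518 1.5841]
Step 6: x=[5.6556 10.8615 15.1363 19.6952] v=[1.4979 -2.9533 -1.5320 1.7377]
Step 7: x=[5.7964 10.5476 14.9888 19.8778] v=[1.4080 -3.1395 -1.4752 1.8259]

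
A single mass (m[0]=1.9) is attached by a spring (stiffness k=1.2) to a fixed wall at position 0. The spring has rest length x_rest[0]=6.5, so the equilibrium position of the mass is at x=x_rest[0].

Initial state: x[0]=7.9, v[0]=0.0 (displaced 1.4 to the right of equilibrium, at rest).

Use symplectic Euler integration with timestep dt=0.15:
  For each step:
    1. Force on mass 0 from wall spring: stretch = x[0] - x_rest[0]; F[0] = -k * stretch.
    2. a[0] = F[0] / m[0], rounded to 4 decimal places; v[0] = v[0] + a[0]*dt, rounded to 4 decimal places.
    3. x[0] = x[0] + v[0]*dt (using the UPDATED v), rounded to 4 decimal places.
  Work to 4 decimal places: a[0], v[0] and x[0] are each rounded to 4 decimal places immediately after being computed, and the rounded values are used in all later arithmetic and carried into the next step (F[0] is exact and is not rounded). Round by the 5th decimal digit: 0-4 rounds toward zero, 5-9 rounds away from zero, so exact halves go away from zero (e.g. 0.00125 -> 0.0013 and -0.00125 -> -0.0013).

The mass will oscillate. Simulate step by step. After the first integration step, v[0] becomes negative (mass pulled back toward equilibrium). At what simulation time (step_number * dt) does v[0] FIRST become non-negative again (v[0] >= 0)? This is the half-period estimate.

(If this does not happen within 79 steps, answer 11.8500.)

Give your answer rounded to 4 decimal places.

Step 0: x=[7.9000] v=[0.0000]
Step 1: x=[7.8801] v=[-0.1326]
Step 2: x=[7.8406] v=[-0.2633]
Step 3: x=[7.7821] v=[-0.3903]
Step 4: x=[7.7053] v=[-0.5118]
Step 5: x=[7.6114] v=[-0.6260]
Step 6: x=[7.5017] v=[-0.7313]
Step 7: x=[7.3778] v=[-0.8262]
Step 8: x=[7.2414] v=[-0.9094]
Step 9: x=[7.0945] v=[-0.9796]
Step 10: x=[6.9391] v=[-1.0359]
Step 11: x=[6.7775] v=[-1.0775]
Step 12: x=[6.6119] v=[-1.1038]
Step 13: x=[6.4447] v=[-1.1144]
Step 14: x=[6.2783] v=[-1.1092]
Step 15: x=[6.1151] v=[-1.0882]
Step 16: x=[5.9573] v=[-1.0517]
Step 17: x=[5.8073] v=[-1.0003]
Step 18: x=[5.6671] v=[-0.9347]
Step 19: x=[5.5387] v=[-0.8558]
Step 20: x=[5.4240] v=[-0.7647]
Step 21: x=[5.3246] v=[-0.6628]
Step 22: x=[5.2419] v=[-0.5514]
Step 23: x=[5.1771] v=[-0.4322]
Step 24: x=[5.1311] v=[-0.3069]
Step 25: x=[5.1045] v=[-0.1772]
Step 26: x=[5.0978] v=[-0.0450]
Step 27: x=[5.1110] v=[0.0878]
First v>=0 after going negative at step 27, time=4.0500

Answer: 4.0500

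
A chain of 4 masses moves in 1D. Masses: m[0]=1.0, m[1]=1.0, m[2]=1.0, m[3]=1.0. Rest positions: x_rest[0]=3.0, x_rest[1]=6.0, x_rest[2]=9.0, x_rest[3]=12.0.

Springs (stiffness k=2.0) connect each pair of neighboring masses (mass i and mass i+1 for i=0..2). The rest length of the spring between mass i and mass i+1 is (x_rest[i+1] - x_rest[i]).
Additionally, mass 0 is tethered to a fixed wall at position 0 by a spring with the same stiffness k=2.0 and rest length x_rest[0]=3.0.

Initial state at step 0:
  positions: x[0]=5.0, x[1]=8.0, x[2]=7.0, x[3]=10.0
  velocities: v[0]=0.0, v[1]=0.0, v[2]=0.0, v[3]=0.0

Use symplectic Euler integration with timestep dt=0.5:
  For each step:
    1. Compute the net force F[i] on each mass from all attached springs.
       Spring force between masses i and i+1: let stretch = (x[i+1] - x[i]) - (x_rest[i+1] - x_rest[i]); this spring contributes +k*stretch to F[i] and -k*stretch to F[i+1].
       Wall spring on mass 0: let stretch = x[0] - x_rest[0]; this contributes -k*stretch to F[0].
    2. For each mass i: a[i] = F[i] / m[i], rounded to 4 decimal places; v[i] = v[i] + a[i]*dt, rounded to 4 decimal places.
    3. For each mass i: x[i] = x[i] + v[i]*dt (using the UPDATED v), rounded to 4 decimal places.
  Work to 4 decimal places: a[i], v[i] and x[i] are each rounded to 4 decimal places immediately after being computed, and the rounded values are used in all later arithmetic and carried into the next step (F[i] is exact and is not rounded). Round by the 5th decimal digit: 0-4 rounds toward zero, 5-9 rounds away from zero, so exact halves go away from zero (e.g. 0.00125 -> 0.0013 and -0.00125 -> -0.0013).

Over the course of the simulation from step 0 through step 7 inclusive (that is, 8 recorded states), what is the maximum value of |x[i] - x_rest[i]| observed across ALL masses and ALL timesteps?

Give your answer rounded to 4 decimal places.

Step 0: x=[5.0000 8.0000 7.0000 10.0000] v=[0.0000 0.0000 0.0000 0.0000]
Step 1: x=[4.0000 6.0000 9.0000 10.0000] v=[-2.0000 -4.0000 4.0000 0.0000]
Step 2: x=[2.0000 4.5000 10.0000 11.0000] v=[-4.0000 -3.0000 2.0000 2.0000]
Step 3: x=[0.2500 4.5000 8.7500 13.0000] v=[-3.5000 0.0000 -2.5000 4.0000]
Step 4: x=[0.5000 4.5000 7.5000 14.3750] v=[0.5000 0.0000 -2.5000 2.7500]
Step 5: x=[2.5000 4.0000 8.1875 13.8125] v=[4.0000 -1.0000 1.3750 -1.1250]
Step 6: x=[4.0000 4.8438 9.5938 11.9375] v=[3.0000 1.6875 2.8125 -3.7500]
Step 7: x=[3.9219 7.6407 9.7969 10.3907] v=[-0.1562 5.5937 0.4062 -3.0937]
Max displacement = 2.7500

Answer: 2.7500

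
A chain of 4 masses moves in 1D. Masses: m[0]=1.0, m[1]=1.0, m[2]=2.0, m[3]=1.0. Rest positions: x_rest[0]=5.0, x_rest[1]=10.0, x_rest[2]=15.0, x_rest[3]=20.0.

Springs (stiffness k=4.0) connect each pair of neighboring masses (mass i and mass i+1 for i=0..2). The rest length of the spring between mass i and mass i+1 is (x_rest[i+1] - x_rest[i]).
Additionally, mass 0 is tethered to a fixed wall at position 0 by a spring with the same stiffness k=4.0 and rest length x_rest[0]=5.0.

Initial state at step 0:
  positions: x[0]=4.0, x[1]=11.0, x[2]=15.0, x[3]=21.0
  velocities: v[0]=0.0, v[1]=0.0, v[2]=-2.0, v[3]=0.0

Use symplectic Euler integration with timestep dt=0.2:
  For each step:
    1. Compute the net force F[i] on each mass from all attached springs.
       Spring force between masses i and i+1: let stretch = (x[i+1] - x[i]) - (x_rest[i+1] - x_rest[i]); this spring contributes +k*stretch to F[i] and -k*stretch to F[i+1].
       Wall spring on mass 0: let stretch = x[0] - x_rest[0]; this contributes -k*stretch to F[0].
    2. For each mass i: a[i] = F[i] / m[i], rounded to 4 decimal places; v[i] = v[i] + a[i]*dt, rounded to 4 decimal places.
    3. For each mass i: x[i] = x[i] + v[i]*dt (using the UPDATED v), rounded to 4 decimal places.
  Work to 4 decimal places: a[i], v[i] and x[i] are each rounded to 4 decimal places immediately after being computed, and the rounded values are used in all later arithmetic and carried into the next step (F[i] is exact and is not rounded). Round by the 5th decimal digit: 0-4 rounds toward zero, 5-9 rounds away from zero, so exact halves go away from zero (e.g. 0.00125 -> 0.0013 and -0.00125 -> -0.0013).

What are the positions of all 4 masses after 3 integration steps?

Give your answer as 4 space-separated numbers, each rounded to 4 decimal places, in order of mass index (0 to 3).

Answer: 5.8324 9.0436 14.6484 20.0400

Derivation:
Step 0: x=[4.0000 11.0000 15.0000 21.0000] v=[0.0000 0.0000 -2.0000 0.0000]
Step 1: x=[4.4800 10.5200 14.7600 20.8400] v=[2.4000 -2.4000 -1.2000 -0.8000]
Step 2: x=[5.2096 9.7520 14.6672 20.5072] v=[3.6480 -3.8400 -0.4640 -1.6640]
Step 3: x=[5.8324 9.0436 14.6484 20.0400] v=[3.1142 -3.5418 -0.0941 -2.3360]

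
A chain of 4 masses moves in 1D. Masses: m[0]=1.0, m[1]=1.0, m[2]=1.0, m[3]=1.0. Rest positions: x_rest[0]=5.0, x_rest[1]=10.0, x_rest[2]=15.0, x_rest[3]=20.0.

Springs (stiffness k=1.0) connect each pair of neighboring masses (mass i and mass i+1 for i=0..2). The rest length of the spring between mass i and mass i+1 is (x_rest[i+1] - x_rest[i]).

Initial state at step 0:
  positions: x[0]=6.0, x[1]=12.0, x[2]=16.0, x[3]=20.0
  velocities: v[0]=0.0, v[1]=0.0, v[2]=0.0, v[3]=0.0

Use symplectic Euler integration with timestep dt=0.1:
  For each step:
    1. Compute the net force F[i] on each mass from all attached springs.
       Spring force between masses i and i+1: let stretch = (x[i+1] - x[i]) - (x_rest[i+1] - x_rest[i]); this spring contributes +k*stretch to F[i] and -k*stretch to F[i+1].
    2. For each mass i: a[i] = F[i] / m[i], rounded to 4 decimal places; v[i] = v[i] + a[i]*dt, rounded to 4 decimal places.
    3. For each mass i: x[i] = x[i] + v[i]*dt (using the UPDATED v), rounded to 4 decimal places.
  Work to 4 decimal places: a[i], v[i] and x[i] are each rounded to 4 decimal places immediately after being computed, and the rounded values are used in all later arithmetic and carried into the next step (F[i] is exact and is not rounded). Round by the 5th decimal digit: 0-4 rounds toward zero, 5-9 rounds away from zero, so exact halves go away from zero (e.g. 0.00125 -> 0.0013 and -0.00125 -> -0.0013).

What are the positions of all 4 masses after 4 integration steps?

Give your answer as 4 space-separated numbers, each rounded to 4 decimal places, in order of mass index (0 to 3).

Step 0: x=[6.0000 12.0000 16.0000 20.0000] v=[0.0000 0.0000 0.0000 0.0000]
Step 1: x=[6.0100 11.9800 16.0000 20.0100] v=[0.1000 -0.2000 0.0000 0.1000]
Step 2: x=[6.0297 11.9405 15.9999 20.0299] v=[0.1970 -0.3950 -0.0010 0.1990]
Step 3: x=[6.0585 11.8825 15.9995 20.0595] v=[0.2881 -0.5801 -0.0039 0.2960]
Step 4: x=[6.0956 11.8074 15.9985 20.0985] v=[0.3705 -0.7508 -0.0096 0.3900]

Answer: 6.0956 11.8074 15.9985 20.0985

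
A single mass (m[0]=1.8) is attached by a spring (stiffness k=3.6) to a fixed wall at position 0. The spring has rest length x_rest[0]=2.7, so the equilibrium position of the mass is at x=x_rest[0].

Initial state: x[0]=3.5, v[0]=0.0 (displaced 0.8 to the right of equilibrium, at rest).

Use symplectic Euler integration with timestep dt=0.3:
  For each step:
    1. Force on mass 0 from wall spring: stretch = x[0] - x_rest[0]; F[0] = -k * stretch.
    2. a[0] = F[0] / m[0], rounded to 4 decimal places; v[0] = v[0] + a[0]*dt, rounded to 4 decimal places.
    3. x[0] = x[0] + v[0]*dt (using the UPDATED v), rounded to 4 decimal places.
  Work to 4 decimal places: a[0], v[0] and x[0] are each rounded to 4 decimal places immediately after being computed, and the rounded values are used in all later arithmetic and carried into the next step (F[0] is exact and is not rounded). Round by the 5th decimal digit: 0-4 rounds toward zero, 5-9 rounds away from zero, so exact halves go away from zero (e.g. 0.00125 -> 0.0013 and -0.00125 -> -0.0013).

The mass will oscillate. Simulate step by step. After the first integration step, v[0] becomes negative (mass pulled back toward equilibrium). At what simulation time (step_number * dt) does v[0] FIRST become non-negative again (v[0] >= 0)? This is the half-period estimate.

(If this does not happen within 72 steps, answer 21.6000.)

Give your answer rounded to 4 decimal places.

Step 0: x=[3.5000] v=[0.0000]
Step 1: x=[3.3560] v=[-0.4800]
Step 2: x=[3.0939] v=[-0.8736]
Step 3: x=[2.7609] v=[-1.1099]
Step 4: x=[2.4170] v=[-1.1464]
Step 5: x=[2.1240] v=[-0.9766]
Step 6: x=[1.9347] v=[-0.6310]
Step 7: x=[1.8832] v=[-0.1718]
Step 8: x=[1.9787] v=[0.3183]
First v>=0 after going negative at step 8, time=2.4000

Answer: 2.4000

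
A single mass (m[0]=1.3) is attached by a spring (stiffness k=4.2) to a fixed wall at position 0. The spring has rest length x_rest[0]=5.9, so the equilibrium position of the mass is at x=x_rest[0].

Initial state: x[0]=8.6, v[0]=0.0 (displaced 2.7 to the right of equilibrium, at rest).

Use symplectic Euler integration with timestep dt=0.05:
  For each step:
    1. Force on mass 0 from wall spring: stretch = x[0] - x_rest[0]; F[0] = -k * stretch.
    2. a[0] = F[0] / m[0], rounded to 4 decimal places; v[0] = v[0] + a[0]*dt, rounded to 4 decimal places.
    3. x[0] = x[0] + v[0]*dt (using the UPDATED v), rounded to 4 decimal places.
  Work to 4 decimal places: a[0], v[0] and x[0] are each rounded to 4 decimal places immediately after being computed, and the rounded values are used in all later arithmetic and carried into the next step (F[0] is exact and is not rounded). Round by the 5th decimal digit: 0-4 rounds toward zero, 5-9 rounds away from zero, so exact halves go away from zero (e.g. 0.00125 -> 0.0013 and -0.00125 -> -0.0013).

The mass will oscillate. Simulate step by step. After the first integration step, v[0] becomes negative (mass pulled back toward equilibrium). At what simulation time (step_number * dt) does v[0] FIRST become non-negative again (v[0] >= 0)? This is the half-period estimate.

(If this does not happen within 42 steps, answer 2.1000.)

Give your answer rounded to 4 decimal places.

Step 0: x=[8.6000] v=[0.0000]
Step 1: x=[8.5782] v=[-0.4362]
Step 2: x=[8.5348] v=[-0.8688]
Step 3: x=[8.4701] v=[-1.2944]
Step 4: x=[8.3846] v=[-1.7096]
Step 5: x=[8.2791] v=[-2.1110]
Step 6: x=[8.1543] v=[-2.4953]
Step 7: x=[8.0113] v=[-2.8595]
Step 8: x=[7.8513] v=[-3.2006]
Step 9: x=[7.6755] v=[-3.5158]
Step 10: x=[7.4854] v=[-3.8026]
Step 11: x=[7.2825] v=[-4.0587]
Step 12: x=[7.0684] v=[-4.2820]
Step 13: x=[6.8449] v=[-4.4707]
Step 14: x=[6.6137] v=[-4.6233]
Step 15: x=[6.3768] v=[-4.7386]
Step 16: x=[6.1360] v=[-4.8156]
Step 17: x=[5.8933] v=[-4.8537]
Step 18: x=[5.6507] v=[-4.8526]
Step 19: x=[5.4101] v=[-4.8123]
Step 20: x=[5.1734] v=[-4.7332]
Step 21: x=[4.9426] v=[-4.6158]
Step 22: x=[4.7195] v=[-4.4611]
Step 23: x=[4.5060] v=[-4.2704]
Step 24: x=[4.3037] v=[-4.0452]
Step 25: x=[4.1143] v=[-3.7873]
Step 26: x=[3.9394] v=[-3.4988]
Step 27: x=[3.7803] v=[-3.1821]
Step 28: x=[3.6383] v=[-2.8397]
Step 29: x=[3.5146] v=[-2.4744]
Step 30: x=[3.4101] v=[-2.0891]
Step 31: x=[3.3258] v=[-1.6869]
Step 32: x=[3.2622] v=[-1.2711]
Step 33: x=[3.2200] v=[-0.8450]
Step 34: x=[3.1994] v=[-0.4121]
Step 35: x=[3.2006] v=[0.0242]
First v>=0 after going negative at step 35, time=1.7500

Answer: 1.7500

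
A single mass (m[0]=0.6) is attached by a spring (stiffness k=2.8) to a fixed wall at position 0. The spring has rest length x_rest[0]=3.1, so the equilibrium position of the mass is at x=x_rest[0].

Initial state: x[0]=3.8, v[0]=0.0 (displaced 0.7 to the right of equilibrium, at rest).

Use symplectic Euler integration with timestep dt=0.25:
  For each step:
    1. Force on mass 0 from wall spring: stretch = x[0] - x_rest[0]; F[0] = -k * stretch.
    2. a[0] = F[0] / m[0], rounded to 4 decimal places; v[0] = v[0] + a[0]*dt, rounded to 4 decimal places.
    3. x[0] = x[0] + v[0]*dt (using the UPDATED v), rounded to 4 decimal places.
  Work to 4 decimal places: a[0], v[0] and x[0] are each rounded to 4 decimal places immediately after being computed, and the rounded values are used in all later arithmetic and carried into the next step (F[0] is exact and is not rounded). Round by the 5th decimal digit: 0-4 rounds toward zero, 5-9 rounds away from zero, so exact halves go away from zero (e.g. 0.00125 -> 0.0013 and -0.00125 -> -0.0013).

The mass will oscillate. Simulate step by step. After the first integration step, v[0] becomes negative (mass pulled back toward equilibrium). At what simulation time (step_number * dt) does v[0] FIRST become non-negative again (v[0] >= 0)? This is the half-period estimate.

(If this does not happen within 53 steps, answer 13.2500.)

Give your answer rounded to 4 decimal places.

Step 0: x=[3.8000] v=[0.0000]
Step 1: x=[3.5958] v=[-0.8167]
Step 2: x=[3.2470] v=[-1.3951]
Step 3: x=[2.8554] v=[-1.5666]
Step 4: x=[2.5351] v=[-1.2812]
Step 5: x=[2.3796] v=[-0.6222]
Step 6: x=[2.4342] v=[0.2183]
First v>=0 after going negative at step 6, time=1.5000

Answer: 1.5000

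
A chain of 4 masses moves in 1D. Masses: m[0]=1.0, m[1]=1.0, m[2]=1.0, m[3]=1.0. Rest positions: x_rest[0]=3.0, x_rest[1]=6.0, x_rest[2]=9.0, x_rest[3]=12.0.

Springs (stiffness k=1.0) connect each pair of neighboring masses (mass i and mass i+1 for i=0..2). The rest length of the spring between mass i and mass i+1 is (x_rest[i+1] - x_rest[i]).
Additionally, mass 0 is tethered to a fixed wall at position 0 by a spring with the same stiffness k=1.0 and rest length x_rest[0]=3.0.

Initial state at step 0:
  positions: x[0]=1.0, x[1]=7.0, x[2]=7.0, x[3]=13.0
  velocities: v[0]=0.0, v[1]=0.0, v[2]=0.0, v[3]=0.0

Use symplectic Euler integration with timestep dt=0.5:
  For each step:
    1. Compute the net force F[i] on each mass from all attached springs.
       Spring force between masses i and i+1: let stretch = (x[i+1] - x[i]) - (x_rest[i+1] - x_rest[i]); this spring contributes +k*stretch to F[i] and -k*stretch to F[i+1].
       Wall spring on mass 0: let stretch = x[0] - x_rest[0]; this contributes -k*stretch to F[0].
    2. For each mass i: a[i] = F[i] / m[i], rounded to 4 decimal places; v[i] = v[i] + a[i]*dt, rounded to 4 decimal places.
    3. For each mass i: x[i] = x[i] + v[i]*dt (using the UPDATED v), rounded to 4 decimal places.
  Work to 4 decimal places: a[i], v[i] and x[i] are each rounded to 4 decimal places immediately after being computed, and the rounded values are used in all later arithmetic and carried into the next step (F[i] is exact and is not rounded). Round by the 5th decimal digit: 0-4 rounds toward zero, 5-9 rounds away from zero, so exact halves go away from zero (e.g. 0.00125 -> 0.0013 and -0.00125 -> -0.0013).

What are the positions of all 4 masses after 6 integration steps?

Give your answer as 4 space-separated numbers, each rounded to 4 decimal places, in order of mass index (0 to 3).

Step 0: x=[1.0000 7.0000 7.0000 13.0000] v=[0.0000 0.0000 0.0000 0.0000]
Step 1: x=[2.2500 5.5000 8.5000 12.2500] v=[2.5000 -3.0000 3.0000 -1.5000]
Step 2: x=[3.7500 3.9375 10.1875 11.3125] v=[3.0000 -3.1250 3.3750 -1.8750]
Step 3: x=[4.3594 3.8906 10.5938 10.8438] v=[1.2188 -0.0938 0.8125 -0.9375]
Step 4: x=[3.7618 5.6367 9.3868 11.0626] v=[-1.1953 3.4922 -2.4141 0.4375]
Step 5: x=[2.6924 7.8516 7.6612 11.6124] v=[-2.1388 4.4298 -3.4513 1.0996]
Step 6: x=[2.2397 8.7291 6.9710 11.9244] v=[-0.9054 1.7550 -1.3805 0.6240]

Answer: 2.2397 8.7291 6.9710 11.9244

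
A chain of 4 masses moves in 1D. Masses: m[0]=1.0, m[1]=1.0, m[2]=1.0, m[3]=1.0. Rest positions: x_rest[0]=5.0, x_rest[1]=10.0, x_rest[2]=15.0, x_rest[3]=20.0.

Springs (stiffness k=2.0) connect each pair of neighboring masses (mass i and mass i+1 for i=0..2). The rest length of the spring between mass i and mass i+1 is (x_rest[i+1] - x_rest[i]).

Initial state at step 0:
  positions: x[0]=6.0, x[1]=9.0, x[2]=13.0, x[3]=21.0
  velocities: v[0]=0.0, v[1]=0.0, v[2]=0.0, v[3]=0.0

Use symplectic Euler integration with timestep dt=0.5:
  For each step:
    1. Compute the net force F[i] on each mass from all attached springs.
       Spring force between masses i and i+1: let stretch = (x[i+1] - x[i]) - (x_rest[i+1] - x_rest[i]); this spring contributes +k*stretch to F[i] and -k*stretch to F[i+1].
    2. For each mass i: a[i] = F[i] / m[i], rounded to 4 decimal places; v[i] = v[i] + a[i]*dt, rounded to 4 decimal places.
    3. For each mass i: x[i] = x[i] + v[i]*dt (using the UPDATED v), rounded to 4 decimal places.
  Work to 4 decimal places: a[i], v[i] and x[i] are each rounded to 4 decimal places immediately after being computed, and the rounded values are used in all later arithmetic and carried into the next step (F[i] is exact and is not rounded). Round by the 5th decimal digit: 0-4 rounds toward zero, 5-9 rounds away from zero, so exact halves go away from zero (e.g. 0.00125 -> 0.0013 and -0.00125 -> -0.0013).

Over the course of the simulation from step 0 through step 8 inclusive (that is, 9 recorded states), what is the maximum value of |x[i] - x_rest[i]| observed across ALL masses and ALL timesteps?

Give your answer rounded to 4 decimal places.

Answer: 2.1250

Derivation:
Step 0: x=[6.0000 9.0000 13.0000 21.0000] v=[0.0000 0.0000 0.0000 0.0000]
Step 1: x=[5.0000 9.5000 15.0000 19.5000] v=[-2.0000 1.0000 4.0000 -3.0000]
Step 2: x=[3.7500 10.5000 16.5000 18.2500] v=[-2.5000 2.0000 3.0000 -2.5000]
Step 3: x=[3.3750 11.1250 15.8750 18.6250] v=[-0.7500 1.2500 -1.2500 0.7500]
Step 4: x=[4.3750 10.2500 14.2500 20.1250] v=[2.0000 -1.7500 -3.2500 3.0000]
Step 5: x=[5.8125 8.4375 13.5625 21.1875] v=[2.8750 -3.6250 -1.3750 2.1250]
Step 6: x=[6.0625 7.8750 14.1250 20.9375] v=[0.5000 -1.1250 1.1250 -0.5000]
Step 7: x=[4.7188 9.5313 14.9688 19.7813] v=[-2.6875 3.3125 1.6875 -2.3125]
Step 8: x=[3.2813 11.5001 15.5001 18.7188] v=[-2.8750 3.9375 1.0625 -2.1250]
Max displacement = 2.1250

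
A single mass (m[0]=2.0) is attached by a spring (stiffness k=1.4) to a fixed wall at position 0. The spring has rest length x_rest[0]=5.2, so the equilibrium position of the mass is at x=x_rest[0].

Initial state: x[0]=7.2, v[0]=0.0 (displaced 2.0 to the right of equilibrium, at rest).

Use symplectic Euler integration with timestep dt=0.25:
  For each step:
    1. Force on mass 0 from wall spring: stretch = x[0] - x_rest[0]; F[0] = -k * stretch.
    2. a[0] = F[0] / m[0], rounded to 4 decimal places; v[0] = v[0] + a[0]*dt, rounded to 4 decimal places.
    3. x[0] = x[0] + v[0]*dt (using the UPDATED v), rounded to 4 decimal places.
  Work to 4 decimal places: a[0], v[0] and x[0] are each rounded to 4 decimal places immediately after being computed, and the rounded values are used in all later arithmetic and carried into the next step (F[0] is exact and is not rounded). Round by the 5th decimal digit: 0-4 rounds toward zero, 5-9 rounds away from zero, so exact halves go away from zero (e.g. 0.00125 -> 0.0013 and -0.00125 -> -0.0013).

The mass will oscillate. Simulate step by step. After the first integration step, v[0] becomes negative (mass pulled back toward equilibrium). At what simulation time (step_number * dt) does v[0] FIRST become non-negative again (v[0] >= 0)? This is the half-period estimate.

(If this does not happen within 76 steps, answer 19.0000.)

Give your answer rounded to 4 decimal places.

Answer: 3.7500

Derivation:
Step 0: x=[7.2000] v=[0.0000]
Step 1: x=[7.1125] v=[-0.3500]
Step 2: x=[6.9413] v=[-0.6847]
Step 3: x=[6.6940] v=[-0.9894]
Step 4: x=[6.3813] v=[-1.2509]
Step 5: x=[6.0169] v=[-1.4576]
Step 6: x=[5.6168] v=[-1.6006]
Step 7: x=[5.1984] v=[-1.6736]
Step 8: x=[4.7801] v=[-1.6733]
Step 9: x=[4.3802] v=[-1.5998]
Step 10: x=[4.0161] v=[-1.4563]
Step 11: x=[3.7038] v=[-1.2491]
Step 12: x=[3.4570] v=[-0.9873]
Step 13: x=[3.2864] v=[-0.6823]
Step 14: x=[3.1996] v=[-0.3474]
Step 15: x=[3.2003] v=[0.0027]
First v>=0 after going negative at step 15, time=3.7500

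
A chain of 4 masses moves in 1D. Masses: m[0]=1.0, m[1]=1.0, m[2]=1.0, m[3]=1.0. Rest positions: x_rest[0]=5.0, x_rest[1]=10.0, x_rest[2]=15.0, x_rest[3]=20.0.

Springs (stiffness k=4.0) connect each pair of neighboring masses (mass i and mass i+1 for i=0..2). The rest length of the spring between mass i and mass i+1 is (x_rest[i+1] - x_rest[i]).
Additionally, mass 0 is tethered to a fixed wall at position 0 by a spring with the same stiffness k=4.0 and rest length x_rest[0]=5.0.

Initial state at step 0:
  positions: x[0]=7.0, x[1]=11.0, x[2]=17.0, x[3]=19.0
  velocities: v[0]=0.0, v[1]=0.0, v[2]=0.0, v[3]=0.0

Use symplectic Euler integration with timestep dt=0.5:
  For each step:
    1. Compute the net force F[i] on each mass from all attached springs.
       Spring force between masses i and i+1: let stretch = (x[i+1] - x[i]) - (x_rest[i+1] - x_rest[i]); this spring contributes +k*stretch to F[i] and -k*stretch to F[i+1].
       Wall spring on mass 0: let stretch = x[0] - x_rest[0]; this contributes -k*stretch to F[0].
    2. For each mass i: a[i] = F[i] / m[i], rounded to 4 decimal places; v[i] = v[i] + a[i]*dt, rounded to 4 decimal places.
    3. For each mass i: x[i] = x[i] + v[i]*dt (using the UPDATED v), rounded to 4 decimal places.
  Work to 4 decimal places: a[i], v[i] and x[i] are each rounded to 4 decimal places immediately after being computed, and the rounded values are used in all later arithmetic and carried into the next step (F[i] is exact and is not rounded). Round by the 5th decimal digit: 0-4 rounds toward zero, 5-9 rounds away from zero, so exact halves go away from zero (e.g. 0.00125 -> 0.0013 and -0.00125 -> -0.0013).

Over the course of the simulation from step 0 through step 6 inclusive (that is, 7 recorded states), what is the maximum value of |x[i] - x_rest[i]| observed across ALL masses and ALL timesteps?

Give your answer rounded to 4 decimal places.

Answer: 4.0000

Derivation:
Step 0: x=[7.0000 11.0000 17.0000 19.0000] v=[0.0000 0.0000 0.0000 0.0000]
Step 1: x=[4.0000 13.0000 13.0000 22.0000] v=[-6.0000 4.0000 -8.0000 6.0000]
Step 2: x=[6.0000 6.0000 18.0000 21.0000] v=[4.0000 -14.0000 10.0000 -2.0000]
Step 3: x=[2.0000 11.0000 14.0000 22.0000] v=[-8.0000 10.0000 -8.0000 2.0000]
Step 4: x=[5.0000 10.0000 15.0000 20.0000] v=[6.0000 -2.0000 2.0000 -4.0000]
Step 5: x=[8.0000 9.0000 16.0000 18.0000] v=[6.0000 -2.0000 2.0000 -4.0000]
Step 6: x=[4.0000 14.0000 12.0000 19.0000] v=[-8.0000 10.0000 -8.0000 2.0000]
Max displacement = 4.0000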